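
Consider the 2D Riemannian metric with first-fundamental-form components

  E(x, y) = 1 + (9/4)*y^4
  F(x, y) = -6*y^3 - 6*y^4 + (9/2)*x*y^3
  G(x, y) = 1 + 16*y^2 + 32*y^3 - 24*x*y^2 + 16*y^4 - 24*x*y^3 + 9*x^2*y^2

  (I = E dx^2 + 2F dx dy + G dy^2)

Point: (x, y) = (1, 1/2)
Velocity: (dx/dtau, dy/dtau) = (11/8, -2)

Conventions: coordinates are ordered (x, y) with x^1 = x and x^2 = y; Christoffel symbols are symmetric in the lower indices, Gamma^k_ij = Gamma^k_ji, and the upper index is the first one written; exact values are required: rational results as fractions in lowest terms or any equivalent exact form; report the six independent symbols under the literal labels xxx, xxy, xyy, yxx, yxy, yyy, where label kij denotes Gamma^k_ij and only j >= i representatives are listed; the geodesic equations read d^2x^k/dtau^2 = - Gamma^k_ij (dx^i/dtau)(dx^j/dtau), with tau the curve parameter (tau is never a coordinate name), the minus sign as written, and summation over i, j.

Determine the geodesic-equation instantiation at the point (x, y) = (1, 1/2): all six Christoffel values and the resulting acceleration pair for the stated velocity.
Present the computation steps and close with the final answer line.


E = 73/64, F = -9/16, G = 13/4 at the point
E_x = 0, E_y = 9/8, F_x = 9/16, F_y = -33/8, G_x = -9/2, G_y = 15
EG - F^2 = 217/64;  g^inv = (64/217) * [[13/4, 9/16], [9/16, 73/64]]
first-kind symbols [ij,l] = (1/2)(d_i g_jl + d_j g_il - d_l g_ij): [xx,x] = E_x/2 = 0, [xx,y] = F_x - E_y/2 = 0, [xy,x] = E_y/2 = 9/16, [xy,y] = G_x/2 = -9/4, [yy,x] = F_y - G_x/2 = -15/8, [yy,y] = G_y/2 = 15/2
Gamma^x_ij = (G*[ij,x] - F*[ij,y])/(EG - F^2), Gamma^y_ij = (E*[ij,y] - F*[ij,x])/(EG - F^2)
Gamma_xxx = 0, Gamma_xxy = 36/217, Gamma_xyy = -120/217, Gamma_yxx = 0, Gamma_yxy = -144/217, Gamma_yyy = 480/217
d^2x/dtau^2 = -(Gamma_xxx*(11/8)^2 + 2*Gamma_xxy*(11/8)*(-2) + Gamma_xyy*(-2)^2) = 678/217
d^2y/dtau^2 = -(Gamma_yxx*(11/8)^2 + 2*Gamma_yxy*(11/8)*(-2) + Gamma_yyy*(-2)^2) = -2712/217

Answer: Gamma_xxx = 0, Gamma_xxy = 36/217, Gamma_xyy = -120/217, Gamma_yxx = 0, Gamma_yxy = -144/217, Gamma_yyy = 480/217; accelerations (d^2x/dtau^2, d^2y/dtau^2) = (678/217, -2712/217)


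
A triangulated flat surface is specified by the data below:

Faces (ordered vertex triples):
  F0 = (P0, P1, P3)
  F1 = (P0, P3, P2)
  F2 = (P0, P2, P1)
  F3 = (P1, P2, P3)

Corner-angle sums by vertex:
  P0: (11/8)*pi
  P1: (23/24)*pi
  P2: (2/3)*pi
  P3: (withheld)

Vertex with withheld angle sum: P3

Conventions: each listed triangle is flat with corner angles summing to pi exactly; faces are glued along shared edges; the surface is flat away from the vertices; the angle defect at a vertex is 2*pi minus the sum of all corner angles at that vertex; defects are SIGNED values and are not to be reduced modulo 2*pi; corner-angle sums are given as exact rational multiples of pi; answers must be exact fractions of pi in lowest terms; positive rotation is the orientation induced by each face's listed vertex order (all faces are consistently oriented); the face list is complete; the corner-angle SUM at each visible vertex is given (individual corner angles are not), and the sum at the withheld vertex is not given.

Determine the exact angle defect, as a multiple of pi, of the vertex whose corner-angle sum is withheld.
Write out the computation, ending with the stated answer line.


V = 4, E = 6, F = 4; chi = V - E + F = 2
Gauss-Bonnet: total defect = 2*pi*chi = 4*pi; visible defects sum to 3*pi

Answer: defect(P3) = pi


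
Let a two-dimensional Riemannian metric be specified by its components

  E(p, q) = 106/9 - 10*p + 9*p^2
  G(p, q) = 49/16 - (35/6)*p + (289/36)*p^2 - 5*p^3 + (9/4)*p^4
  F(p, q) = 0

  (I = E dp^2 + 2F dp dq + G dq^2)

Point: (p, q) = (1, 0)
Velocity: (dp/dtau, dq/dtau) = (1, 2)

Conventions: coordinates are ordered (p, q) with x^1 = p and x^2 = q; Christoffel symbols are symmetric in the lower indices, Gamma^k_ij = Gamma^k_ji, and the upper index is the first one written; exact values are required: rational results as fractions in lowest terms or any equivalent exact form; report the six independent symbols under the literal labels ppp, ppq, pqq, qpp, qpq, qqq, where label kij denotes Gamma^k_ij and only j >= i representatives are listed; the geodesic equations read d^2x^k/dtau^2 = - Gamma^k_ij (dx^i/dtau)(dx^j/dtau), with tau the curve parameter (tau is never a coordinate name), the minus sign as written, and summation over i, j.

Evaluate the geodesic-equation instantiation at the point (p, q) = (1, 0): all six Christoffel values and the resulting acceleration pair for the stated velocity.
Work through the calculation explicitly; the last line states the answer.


E = 97/9, F = 0, G = 361/144 at the point
E_p = 8, E_q = 0, F_p = 0, F_q = 0, G_p = 38/9, G_q = 0
EG - F^2 = 35017/1296;  g^inv = (1296/35017) * [[361/144, 0], [0, 97/9]]
first-kind symbols [ij,l] = (1/2)(d_i g_jl + d_j g_il - d_l g_ij): [pp,p] = E_p/2 = 4, [pp,q] = F_p - E_q/2 = 0, [pq,p] = E_q/2 = 0, [pq,q] = G_p/2 = 19/9, [qq,p] = F_q - G_p/2 = -19/9, [qq,q] = G_q/2 = 0
Gamma^p_ij = (G*[ij,p] - F*[ij,q])/(EG - F^2), Gamma^q_ij = (E*[ij,q] - F*[ij,p])/(EG - F^2)
Gamma_ppp = 36/97, Gamma_ppq = 0, Gamma_pqq = -19/97, Gamma_qpp = 0, Gamma_qpq = 16/19, Gamma_qqq = 0
d^2p/dtau^2 = -(Gamma_ppp*(1)^2 + 2*Gamma_ppq*(1)*(2) + Gamma_pqq*(2)^2) = 40/97
d^2q/dtau^2 = -(Gamma_qpp*(1)^2 + 2*Gamma_qpq*(1)*(2) + Gamma_qqq*(2)^2) = -64/19

Answer: Gamma_ppp = 36/97, Gamma_ppq = 0, Gamma_pqq = -19/97, Gamma_qpp = 0, Gamma_qpq = 16/19, Gamma_qqq = 0; accelerations (d^2p/dtau^2, d^2q/dtau^2) = (40/97, -64/19)


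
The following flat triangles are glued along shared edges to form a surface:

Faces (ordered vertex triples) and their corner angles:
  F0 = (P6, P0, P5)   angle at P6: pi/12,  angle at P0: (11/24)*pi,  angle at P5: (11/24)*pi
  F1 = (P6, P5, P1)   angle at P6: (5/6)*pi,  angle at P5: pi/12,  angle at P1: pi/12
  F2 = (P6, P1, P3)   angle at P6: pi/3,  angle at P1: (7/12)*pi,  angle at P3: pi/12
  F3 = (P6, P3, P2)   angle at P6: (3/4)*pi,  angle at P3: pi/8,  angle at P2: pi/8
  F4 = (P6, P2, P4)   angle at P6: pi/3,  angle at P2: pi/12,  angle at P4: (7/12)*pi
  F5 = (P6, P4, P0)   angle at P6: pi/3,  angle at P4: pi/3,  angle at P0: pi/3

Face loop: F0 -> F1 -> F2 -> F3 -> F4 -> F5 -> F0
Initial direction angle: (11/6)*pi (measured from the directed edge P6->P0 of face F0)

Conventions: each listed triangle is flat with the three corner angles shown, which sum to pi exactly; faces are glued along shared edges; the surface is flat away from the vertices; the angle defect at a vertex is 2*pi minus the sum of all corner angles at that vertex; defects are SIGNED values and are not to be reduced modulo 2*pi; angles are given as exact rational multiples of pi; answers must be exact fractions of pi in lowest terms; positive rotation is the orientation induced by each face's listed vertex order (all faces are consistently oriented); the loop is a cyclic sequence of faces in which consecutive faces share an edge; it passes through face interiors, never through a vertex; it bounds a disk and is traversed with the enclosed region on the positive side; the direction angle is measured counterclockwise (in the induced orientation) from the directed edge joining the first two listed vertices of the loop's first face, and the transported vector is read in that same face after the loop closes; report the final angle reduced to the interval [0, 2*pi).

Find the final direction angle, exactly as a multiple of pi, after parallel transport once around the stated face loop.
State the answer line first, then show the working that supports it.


Answer: final direction angle = (7/6)*pi

enclosed vertex P6: corner angles sum to (8/3)*pi, defect = 2*pi - (8/3)*pi = (-2/3)*pi
summing the enclosed defects onto the initial angle, mod 2*pi in the induced orientation:
final angle = (11/6)*pi - (2/3)*pi = (7/6)*pi (mod 2*pi)


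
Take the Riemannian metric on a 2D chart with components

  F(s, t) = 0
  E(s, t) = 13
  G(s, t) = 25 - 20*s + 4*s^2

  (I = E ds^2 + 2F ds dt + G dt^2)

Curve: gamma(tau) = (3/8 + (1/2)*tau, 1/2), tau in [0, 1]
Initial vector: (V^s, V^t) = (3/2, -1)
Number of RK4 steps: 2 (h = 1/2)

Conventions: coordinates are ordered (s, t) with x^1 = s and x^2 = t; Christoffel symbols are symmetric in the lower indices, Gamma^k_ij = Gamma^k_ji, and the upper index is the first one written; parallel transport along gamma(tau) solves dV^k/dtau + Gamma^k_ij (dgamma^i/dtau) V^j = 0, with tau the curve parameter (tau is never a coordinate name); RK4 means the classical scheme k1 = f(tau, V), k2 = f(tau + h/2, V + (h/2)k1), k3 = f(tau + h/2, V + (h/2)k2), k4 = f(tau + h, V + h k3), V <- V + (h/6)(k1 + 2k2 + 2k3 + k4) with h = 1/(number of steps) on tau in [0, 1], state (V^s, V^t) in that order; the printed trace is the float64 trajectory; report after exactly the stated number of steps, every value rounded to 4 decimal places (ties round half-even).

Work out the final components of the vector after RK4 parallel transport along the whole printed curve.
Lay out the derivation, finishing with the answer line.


gamma'(tau) = (1/2, 0); f(tau, V)^k = -Gamma^k_ij(gamma(tau)) gamma'^i(tau) V^j; h = 1/2; intermediate values shown to 6 dp
curve data and Christoffel symbols at the stage parameters:
  tau = 0.000000: gamma = (0.375000, 0.500000), gamma' = (0.500000, 0.000000); Gamma_sss = 0.000000, Gamma_sst = 0.000000, Gamma_stt = 0.653846, Gamma_tss = 0.000000, Gamma_tst = -0.470588, Gamma_ttt = 0.000000
  tau = 0.250000: gamma = (0.500000, 0.500000), gamma' = (0.500000, 0.000000); Gamma_sss = 0.000000, Gamma_sst = 0.000000, Gamma_stt = 0.615385, Gamma_tss = 0.000000, Gamma_tst = -0.500000, Gamma_ttt = 0.000000
  tau = 0.500000: gamma = (0.625000, 0.500000), gamma' = (0.500000, 0.000000); Gamma_sss = 0.000000, Gamma_sst = 0.000000, Gamma_stt = 0.576923, Gamma_tss = 0.000000, Gamma_tst = -0.533333, Gamma_ttt = 0.000000
  tau = 0.750000: gamma = (0.750000, 0.500000), gamma' = (0.500000, 0.000000); Gamma_sss = 0.000000, Gamma_sst = 0.000000, Gamma_stt = 0.538462, Gamma_tss = 0.000000, Gamma_tst = -0.571429, Gamma_ttt = 0.000000
  tau = 1.000000: gamma = (0.875000, 0.500000), gamma' = (0.500000, 0.000000); Gamma_sss = 0.000000, Gamma_sst = 0.000000, Gamma_stt = 0.500000, Gamma_tss = 0.000000, Gamma_tst = -0.615385, Gamma_ttt = 0.000000
step 0: V^s = 1.5000, V^t = -1.0000
step 1: k1 = (0.000000, -0.235294), k2 = (0.000000, -0.264706), k3 = (0.000000, -0.266544), k4 = (0.000000, -0.302206); V <- V + (h/6)(k1 + 2k2 + 2k3 + k4): V^s = 1.5000, V^t = -1.1333
step 2: k1 = (0.000000, -0.302222), k2 = (0.000000, -0.345397), k3 = (0.000000, -0.348481), k4 = (0.000000, -0.402330); V <- V + (h/6)(k1 + 2k2 + 2k3 + k4): V^s = 1.5000, V^t = -1.3077

Answer: V^s = 1.5000, V^t = -1.3077


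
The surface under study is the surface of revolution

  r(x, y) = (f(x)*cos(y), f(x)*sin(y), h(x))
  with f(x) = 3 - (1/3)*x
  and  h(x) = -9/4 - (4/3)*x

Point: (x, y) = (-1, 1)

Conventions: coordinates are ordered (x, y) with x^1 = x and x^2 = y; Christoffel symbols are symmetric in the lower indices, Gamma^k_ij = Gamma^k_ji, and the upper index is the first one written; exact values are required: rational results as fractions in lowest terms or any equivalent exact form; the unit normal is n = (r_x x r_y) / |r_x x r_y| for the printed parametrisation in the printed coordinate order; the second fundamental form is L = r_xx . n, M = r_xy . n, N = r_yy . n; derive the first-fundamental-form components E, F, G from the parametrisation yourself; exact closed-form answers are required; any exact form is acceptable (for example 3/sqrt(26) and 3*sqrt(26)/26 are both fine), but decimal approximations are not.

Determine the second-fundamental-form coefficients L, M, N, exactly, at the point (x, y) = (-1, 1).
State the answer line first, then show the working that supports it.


Answer: L = 0, M = 0, N = -40*sqrt(17)/51

f = 10/3, f' = -1/3, f'' = 0, h' = -4/3, h'' = 0
E = 17/9, F = 0, G = 100/9; answer radicand W^2 = 17/9
unnormalised second-form numerators: l = 0, m = 0, n = -40/9; L = l/sqrt(17/9), and similarly M = m/sqrt(W^2), N = n/sqrt(W^2)


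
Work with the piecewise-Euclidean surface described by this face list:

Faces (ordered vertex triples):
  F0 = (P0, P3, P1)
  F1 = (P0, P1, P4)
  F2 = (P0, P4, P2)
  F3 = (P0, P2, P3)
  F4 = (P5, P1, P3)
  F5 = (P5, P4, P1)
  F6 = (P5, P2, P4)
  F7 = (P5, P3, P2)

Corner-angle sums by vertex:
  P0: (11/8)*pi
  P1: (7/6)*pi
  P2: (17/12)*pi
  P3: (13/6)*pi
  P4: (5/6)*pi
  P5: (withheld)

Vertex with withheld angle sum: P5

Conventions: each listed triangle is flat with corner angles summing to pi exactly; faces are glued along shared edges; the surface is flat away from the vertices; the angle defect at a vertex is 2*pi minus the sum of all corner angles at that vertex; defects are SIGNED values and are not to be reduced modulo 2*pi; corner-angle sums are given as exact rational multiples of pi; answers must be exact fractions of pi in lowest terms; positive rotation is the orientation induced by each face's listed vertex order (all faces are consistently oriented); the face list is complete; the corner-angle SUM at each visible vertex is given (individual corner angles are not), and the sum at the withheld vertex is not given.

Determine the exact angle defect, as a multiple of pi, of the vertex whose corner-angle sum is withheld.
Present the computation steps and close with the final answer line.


V = 6, E = 12, F = 8; chi = V - E + F = 2
Gauss-Bonnet: total defect = 2*pi*chi = 4*pi; visible defects sum to (73/24)*pi

Answer: defect(P5) = (23/24)*pi


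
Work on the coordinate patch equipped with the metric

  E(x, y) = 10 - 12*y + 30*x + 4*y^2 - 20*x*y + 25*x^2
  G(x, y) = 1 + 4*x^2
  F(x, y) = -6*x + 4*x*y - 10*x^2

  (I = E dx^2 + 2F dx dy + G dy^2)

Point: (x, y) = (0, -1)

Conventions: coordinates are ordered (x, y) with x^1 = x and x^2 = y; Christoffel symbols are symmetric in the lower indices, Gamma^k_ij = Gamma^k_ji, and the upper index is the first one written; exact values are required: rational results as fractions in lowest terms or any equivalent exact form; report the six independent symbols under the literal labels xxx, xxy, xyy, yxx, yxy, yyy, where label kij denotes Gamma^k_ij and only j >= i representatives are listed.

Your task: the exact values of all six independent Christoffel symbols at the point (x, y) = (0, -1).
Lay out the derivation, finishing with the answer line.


E = 26, F = 0, G = 1 at the point
E_x = 50, E_y = -20, F_x = -10, F_y = 0, G_x = 0, G_y = 0
EG - F^2 = 26;  g^inv = (1/26) * [[1, 0], [0, 26]]
first-kind symbols [ij,l] = (1/2)(d_i g_jl + d_j g_il - d_l g_ij): [xx,x] = E_x/2 = 25, [xx,y] = F_x - E_y/2 = 0, [xy,x] = E_y/2 = -10, [xy,y] = G_x/2 = 0, [yy,x] = F_y - G_x/2 = 0, [yy,y] = G_y/2 = 0
Gamma^x_ij = (G*[ij,x] - F*[ij,y])/(EG - F^2), Gamma^y_ij = (E*[ij,y] - F*[ij,x])/(EG - F^2)

Answer: Gamma_xxx = 25/26, Gamma_xxy = -5/13, Gamma_xyy = 0, Gamma_yxx = 0, Gamma_yxy = 0, Gamma_yyy = 0


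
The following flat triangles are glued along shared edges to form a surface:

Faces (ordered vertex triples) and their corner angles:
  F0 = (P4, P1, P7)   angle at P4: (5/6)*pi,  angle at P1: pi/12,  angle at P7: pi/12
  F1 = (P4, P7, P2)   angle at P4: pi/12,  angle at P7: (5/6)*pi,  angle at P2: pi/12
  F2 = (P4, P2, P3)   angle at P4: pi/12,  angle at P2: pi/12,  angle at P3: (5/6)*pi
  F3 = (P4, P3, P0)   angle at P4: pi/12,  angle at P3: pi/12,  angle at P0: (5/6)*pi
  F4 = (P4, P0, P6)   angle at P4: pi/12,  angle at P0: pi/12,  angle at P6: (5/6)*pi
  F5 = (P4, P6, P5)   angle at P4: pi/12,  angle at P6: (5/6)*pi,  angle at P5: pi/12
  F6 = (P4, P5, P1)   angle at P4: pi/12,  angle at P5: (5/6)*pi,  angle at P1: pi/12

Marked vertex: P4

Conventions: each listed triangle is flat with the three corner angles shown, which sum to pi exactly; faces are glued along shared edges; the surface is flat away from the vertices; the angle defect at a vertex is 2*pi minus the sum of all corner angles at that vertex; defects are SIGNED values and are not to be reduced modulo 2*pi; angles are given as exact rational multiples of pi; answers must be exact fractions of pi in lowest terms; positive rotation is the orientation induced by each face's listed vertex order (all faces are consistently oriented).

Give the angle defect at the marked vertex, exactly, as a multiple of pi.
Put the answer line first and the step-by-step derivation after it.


Answer: defect(P4) = (2/3)*pi

Sum of corner angles at P4: (4/3)*pi
defect = 2*pi - (4/3)*pi


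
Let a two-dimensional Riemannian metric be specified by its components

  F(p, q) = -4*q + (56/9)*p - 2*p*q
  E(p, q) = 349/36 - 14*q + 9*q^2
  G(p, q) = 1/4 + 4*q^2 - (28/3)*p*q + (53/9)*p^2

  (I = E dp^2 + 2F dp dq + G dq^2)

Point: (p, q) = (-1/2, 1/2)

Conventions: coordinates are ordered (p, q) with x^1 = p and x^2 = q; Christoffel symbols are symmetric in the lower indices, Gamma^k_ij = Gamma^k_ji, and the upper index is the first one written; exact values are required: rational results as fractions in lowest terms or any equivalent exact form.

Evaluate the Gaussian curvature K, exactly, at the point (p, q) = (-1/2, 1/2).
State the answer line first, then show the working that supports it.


Answer: K = -195561/146410

E = 89/18, F = -83/18, G = 91/18, EG - F^2 = 605/162 at the point
E_p = 0, E_q = -5, F_p = 47/9, F_q = -3, G_p = -95/9, G_q = 26/3
E_qq = 18, F_pq = -2, G_pp = 106/9
Apply the Brioschi formula K = (det M1 - det M2)/(EG - F^2)^2 over the derivative matrices of E, F, G.
M1 = [[-E_qq/2 + F_pq - G_pp/2, E_p/2, F_p - E_q/2], [F_q - G_p/2, E, F], [G_q/2, F, G]] = [[-152/9, 0, 139/18], [41/18, 89/18, -83/18], [13/3, -83/18, 91/18]]; det M1 = -1805795/5832
M2 = [[0, E_q/2, G_p/2], [E_q/2, E, F], [G_p/2, F, G]] = [[0, -5/2, -95/18], [-5/2, 89/18, -83/18], [-95/18, -83/18, 91/18]]; det M2 = -848575/2916
det M1 - det M2 = -36215/1944; K = -36215/1944 / (605/162)^2 = -195561/146410


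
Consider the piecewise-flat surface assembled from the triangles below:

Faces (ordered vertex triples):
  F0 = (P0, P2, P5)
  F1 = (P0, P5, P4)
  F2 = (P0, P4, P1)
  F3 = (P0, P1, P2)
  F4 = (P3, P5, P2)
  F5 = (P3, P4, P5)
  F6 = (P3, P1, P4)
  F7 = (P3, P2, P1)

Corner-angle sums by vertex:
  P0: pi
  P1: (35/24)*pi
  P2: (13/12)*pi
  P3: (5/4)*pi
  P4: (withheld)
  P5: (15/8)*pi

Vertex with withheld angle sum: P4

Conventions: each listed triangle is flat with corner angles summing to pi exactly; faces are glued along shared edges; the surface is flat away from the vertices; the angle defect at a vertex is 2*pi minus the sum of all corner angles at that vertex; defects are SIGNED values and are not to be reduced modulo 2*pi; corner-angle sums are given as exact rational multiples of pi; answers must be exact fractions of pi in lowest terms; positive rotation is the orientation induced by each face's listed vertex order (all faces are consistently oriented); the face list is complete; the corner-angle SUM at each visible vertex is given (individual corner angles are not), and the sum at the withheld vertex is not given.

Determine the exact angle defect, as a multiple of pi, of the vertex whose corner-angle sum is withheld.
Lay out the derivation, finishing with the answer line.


V = 6, E = 12, F = 8; chi = V - E + F = 2
Gauss-Bonnet: total defect = 2*pi*chi = 4*pi; visible defects sum to (10/3)*pi

Answer: defect(P4) = (2/3)*pi


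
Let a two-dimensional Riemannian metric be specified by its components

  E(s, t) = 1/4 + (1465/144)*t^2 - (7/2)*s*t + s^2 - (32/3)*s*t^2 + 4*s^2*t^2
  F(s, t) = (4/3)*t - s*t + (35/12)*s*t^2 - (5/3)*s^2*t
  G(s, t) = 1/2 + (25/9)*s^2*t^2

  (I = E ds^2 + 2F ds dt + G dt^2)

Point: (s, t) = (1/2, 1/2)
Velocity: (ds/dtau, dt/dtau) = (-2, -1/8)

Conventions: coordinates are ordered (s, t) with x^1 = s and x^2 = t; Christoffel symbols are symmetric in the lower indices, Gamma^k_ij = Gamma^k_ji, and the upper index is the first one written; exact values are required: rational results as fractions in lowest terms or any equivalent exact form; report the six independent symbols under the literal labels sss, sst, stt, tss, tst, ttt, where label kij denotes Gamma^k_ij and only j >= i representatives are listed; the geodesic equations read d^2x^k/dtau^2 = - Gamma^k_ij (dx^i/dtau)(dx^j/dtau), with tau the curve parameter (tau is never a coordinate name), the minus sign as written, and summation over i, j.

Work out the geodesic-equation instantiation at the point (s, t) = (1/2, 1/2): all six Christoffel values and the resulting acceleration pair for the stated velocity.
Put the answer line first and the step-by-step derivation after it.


Answer: Gamma_sss = 58383/33400, Gamma_sst = 48883/16700, Gamma_stt = 3443/1670, Gamma_tss = -72407/13360, Gamma_tst = -13187/6680, Gamma_ttt = -827/668; accelerations (d^2s/dtau^2, d^2t/dtau^2) = (-907171/106880, 969835/42752)

E = 625/576, F = 55/96, G = 97/144 at the point
E_s = -29/12, E_t = 589/144, F_s = -29/48, F_t = 15/8, G_s = 25/36, G_t = 25/36
EG - F^2 = 4175/10368;  g^inv = (10368/4175) * [[97/144, -55/96], [-55/96, 625/576]]
first-kind symbols [ij,l] = (1/2)(d_i g_jl + d_j g_il - d_l g_ij): [ss,s] = E_s/2 = -29/24, [ss,t] = F_s - E_t/2 = -763/288, [st,s] = E_t/2 = 589/288, [st,t] = G_s/2 = 25/72, [tt,s] = F_t - G_s/2 = 55/36, [tt,t] = G_t/2 = 25/72
Gamma^s_ij = (G*[ij,s] - F*[ij,t])/(EG - F^2), Gamma^t_ij = (E*[ij,t] - F*[ij,s])/(EG - F^2)
Gamma_sss = 58383/33400, Gamma_sst = 48883/16700, Gamma_stt = 3443/1670, Gamma_tss = -72407/13360, Gamma_tst = -13187/6680, Gamma_ttt = -827/668
d^2s/dtau^2 = -(Gamma_sss*(-2)^2 + 2*Gamma_sst*(-2)*(-1/8) + Gamma_stt*(-1/8)^2) = -907171/106880
d^2t/dtau^2 = -(Gamma_tss*(-2)^2 + 2*Gamma_tst*(-2)*(-1/8) + Gamma_ttt*(-1/8)^2) = 969835/42752


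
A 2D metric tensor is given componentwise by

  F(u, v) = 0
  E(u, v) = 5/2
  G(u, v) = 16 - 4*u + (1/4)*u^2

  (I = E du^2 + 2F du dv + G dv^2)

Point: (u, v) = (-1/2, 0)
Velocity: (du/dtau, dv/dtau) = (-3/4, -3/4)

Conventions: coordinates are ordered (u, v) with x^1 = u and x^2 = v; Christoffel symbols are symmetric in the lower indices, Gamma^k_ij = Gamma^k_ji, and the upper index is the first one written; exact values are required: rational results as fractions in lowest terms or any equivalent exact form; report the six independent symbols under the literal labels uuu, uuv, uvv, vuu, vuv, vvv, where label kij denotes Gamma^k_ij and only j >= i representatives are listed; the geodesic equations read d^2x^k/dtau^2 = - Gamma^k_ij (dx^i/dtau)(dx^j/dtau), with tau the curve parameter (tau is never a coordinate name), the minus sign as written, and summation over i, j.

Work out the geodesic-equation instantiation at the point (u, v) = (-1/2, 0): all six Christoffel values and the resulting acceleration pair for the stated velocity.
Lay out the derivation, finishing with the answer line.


E = 5/2, F = 0, G = 289/16 at the point
E_u = 0, E_v = 0, F_u = 0, F_v = 0, G_u = -17/4, G_v = 0
EG - F^2 = 1445/32;  g^inv = (32/1445) * [[289/16, 0], [0, 5/2]]
first-kind symbols [ij,l] = (1/2)(d_i g_jl + d_j g_il - d_l g_ij): [uu,u] = E_u/2 = 0, [uu,v] = F_u - E_v/2 = 0, [uv,u] = E_v/2 = 0, [uv,v] = G_u/2 = -17/8, [vv,u] = F_v - G_u/2 = 17/8, [vv,v] = G_v/2 = 0
Gamma^u_ij = (G*[ij,u] - F*[ij,v])/(EG - F^2), Gamma^v_ij = (E*[ij,v] - F*[ij,u])/(EG - F^2)
Gamma_uuu = 0, Gamma_uuv = 0, Gamma_uvv = 17/20, Gamma_vuu = 0, Gamma_vuv = -2/17, Gamma_vvv = 0
d^2u/dtau^2 = -(Gamma_uuu*(-3/4)^2 + 2*Gamma_uuv*(-3/4)*(-3/4) + Gamma_uvv*(-3/4)^2) = -153/320
d^2v/dtau^2 = -(Gamma_vuu*(-3/4)^2 + 2*Gamma_vuv*(-3/4)*(-3/4) + Gamma_vvv*(-3/4)^2) = 9/68

Answer: Gamma_uuu = 0, Gamma_uuv = 0, Gamma_uvv = 17/20, Gamma_vuu = 0, Gamma_vuv = -2/17, Gamma_vvv = 0; accelerations (d^2u/dtau^2, d^2v/dtau^2) = (-153/320, 9/68)


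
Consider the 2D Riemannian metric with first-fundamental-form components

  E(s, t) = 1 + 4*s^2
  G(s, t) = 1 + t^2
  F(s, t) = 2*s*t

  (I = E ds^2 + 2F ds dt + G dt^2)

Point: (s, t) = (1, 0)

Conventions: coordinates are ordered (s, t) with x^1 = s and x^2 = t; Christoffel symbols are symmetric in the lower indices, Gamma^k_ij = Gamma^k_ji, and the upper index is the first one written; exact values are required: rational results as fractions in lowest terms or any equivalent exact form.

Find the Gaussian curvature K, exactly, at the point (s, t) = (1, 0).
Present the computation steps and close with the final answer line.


E = 5, F = 0, G = 1, EG - F^2 = 5 at the point
E_s = 8, E_t = 0, F_s = 0, F_t = 2, G_s = 0, G_t = 0
E_tt = 0, F_st = 2, G_ss = 0
Compute both Brioschi determinants and normalise by (EG - F^2)^2.
M1 = [[-E_tt/2 + F_st - G_ss/2, E_s/2, F_s - E_t/2], [F_t - G_s/2, E, F], [G_t/2, F, G]] = [[2, 4, 0], [2, 5, 0], [0, 0, 1]]; det M1 = 2
M2 = [[0, E_t/2, G_s/2], [E_t/2, E, F], [G_s/2, F, G]] = [[0, 0, 0], [0, 5, 0], [0, 0, 1]]; det M2 = 0
det M1 - det M2 = 2; K = 2 / (5)^2 = 2/25

Answer: K = 2/25


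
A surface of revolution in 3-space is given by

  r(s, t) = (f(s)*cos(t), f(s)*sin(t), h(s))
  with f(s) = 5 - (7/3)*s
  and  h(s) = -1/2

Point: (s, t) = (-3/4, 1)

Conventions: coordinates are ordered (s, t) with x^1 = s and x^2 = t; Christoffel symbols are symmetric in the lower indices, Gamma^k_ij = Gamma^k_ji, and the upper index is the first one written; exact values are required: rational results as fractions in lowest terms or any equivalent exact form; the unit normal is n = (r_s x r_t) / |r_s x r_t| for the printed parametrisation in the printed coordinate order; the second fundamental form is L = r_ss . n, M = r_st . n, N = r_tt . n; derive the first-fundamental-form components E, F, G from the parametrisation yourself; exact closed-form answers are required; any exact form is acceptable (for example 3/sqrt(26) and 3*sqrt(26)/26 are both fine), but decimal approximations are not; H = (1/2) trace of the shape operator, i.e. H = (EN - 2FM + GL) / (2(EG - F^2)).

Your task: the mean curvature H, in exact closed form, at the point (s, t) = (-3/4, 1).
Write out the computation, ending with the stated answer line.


f = 27/4, f' = -7/3, f'' = 0, h' = 0, h'' = 0
E = 49/9, F = 0, G = 729/16; answer radicand W^2 = 49/9
unnormalised second-form numerators: l = 0, m = 0, n = 0; L = l/sqrt(49/9), and similarly M = m/sqrt(W^2), N = n/sqrt(W^2)
H = (E*n - 2*F*m + G*l) / (2*(EG - F^2)*sqrt(W^2)); E*n - 2*F*m + G*l = 0, EG - F^2 = 3969/16, so H = (0)/sqrt(49/9)

Answer: H = 0


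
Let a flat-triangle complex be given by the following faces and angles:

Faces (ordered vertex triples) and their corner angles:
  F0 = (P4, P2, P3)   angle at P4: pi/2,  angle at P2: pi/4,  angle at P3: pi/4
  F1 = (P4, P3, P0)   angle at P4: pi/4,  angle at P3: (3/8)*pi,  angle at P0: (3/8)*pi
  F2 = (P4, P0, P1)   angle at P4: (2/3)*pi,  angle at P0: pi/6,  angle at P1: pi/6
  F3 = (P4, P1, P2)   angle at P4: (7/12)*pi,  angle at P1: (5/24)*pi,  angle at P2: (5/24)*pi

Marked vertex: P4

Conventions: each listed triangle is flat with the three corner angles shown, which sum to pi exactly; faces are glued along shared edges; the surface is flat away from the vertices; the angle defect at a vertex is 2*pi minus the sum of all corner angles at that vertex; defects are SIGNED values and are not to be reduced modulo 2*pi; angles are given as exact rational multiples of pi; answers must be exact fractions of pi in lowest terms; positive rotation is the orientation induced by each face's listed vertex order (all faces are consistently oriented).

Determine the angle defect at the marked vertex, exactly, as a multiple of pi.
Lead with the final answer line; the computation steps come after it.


Answer: defect(P4) = 0

Sum of corner angles at P4: 2*pi
defect = 2*pi - 2*pi


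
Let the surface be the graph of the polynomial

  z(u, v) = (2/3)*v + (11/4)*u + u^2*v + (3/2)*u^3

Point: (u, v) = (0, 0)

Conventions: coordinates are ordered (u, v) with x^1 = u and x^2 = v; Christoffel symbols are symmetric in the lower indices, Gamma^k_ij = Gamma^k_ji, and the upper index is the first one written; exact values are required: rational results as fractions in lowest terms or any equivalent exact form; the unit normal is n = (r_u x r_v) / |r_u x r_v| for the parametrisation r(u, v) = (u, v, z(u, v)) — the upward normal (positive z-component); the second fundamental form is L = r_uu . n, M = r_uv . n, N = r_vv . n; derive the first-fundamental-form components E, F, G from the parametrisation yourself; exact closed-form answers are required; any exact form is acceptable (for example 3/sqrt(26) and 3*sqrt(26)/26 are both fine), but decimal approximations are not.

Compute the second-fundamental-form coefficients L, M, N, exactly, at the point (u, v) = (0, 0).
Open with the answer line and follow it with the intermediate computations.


Answer: L = 0, M = 0, N = 0

z_u = 11/4, z_v = 2/3, z_uu = 0, z_uv = 0, z_vv = 0
E = 137/16, F = 11/6, G = 13/9; answer radicand W^2 = 1297/144
unnormalised second-form numerators: l = 0, m = 0, n = 0; L = l/sqrt(1297/144), and similarly M = m/sqrt(W^2), N = n/sqrt(W^2)


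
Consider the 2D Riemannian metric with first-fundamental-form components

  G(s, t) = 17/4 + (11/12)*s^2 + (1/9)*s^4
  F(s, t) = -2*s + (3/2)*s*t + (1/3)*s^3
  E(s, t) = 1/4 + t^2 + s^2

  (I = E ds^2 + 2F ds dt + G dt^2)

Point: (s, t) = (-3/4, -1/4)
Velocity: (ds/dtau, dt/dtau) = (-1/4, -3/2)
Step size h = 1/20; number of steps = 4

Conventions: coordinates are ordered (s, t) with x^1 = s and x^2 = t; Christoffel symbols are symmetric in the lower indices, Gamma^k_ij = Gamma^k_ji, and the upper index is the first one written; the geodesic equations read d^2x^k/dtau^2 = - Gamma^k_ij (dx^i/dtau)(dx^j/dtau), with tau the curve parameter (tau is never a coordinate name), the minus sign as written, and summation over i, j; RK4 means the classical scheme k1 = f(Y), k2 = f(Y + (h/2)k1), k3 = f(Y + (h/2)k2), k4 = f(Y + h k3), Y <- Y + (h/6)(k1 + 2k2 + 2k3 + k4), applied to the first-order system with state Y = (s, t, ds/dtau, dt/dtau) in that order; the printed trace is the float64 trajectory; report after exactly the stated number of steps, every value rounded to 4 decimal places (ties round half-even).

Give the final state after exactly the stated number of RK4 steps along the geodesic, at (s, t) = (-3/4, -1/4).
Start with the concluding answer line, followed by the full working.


Answer: s = -0.7444, t = -0.5697, ds/dtau = 0.3101, dt/dtau = -1.7148

f(Y) = (ds/dtau, dt/dtau, -Gamma^s_ij Y'^i Y'^j, -Gamma^t_ij Y'^i Y'^j) with the Gammas evaluated at the stage position; h = 0.050000; intermediate values shown to 6 dp
step 0: s = -0.7500, t = -0.2500, ds/dtau = -0.2500, dt/dtau = -1.5000
step 1:
  k1: at (s, t) = (-0.750000, -0.250000), (ds/dtau, dt/dtau) = (-0.250000, -1.500000); Gamma_sss = -0.687267, Gamma_sst = 0.054037, Gamma_stt = -1.093593, Gamma_tss = -0.090600, Gamma_tst = -0.181200, Gamma_ttt = 0.373726; k1 = (-0.250000, -1.500000, 2.463012, -0.699320)
  k2: at (s, t) = (-0.756250, -0.287500), (ds/dtau, dt/dtau) = (-0.188425, -1.517483); Gamma_sss = -0.658369, Gamma_sst = -0.030760, Gamma_stt = -1.121253, Gamma_tss = -0.094843, Gamma_tst = -0.153249, Gamma_ttt = 0.394945; k2 = (-0.188425, -1.517483, 2.622936, -0.818457)
  k3: at (s, t) = (-0.754711, -0.287937), (ds/dtau, dt/dtau) = (-0.184427, -1.520461); Gamma_sss = -0.653567, Gamma_sst = -0.035354, Gamma_stt = -1.122818, Gamma_tss = -0.097435, Gamma_tst = -0.151310, Gamma_ttt = 0.395143; k3 = (-0.184427, -1.520461, 2.637791, -0.825319)
  k4: at (s, t) = (-0.759221, -0.326023), (ds/dtau, dt/dtau) = (-0.118110, -1.541266); Gamma_sss = -0.613062, Gamma_sst = -0.128715, Gamma_stt = -1.147599, Gamma_tss = -0.107471, Gamma_tst = -0.118112, Gamma_ttt = 0.415601; k4 = (-0.118110, -1.541266, 2.781538, -0.942759)
  Y <- Y + (h/6)(k1 + 2k2 + 2k3 + k4): s = -0.7593, t = -0.3260, ds/dtau = -0.1186, dt/dtau = -1.5411
step 2:
  k1: at (s, t) = (-0.759282, -0.325976), (ds/dtau, dt/dtau) = (-0.118617, -1.541080); Gamma_sss = -0.613312, Gamma_sst = -0.128438, Gamma_stt = -1.147530, Gamma_tss = -0.107346, Gamma_tst = -0.118224, Gamma_ttt = 0.415582; k1 = (-0.118617, -1.541080, 2.780887, -0.942246)
  k2: at (s, t) = (-0.762247, -0.364503), (ds/dtau, dt/dtau) = (-0.049094, -1.564636); Gamma_sss = -0.561335, Gamma_sst = -0.228959, Gamma_stt = -1.167910, Gamma_tss = -0.123318, Gamma_tst = -0.080180, Gamma_ttt = 0.434595; k2 = (-0.049094, -1.564636, 2.895674, -1.051312)
  k3: at (s, t) = (-0.760509, -0.365092), (ds/dtau, dt/dtau) = (-0.046225, -1.567363); Gamma_sss = -0.554750, Gamma_sst = -0.235186, Gamma_stt = -1.168949, Gamma_tss = -0.126767, Gamma_tst = -0.077572, Gamma_ttt = 0.434565; k3 = (-0.046225, -1.567363, 2.906937, -1.056054)
  k4: at (s, t) = (-0.761593, -0.404344), (ds/dtau, dt/dtau) = (0.026730, -1.593883); Gamma_sss = -0.488537, Gamma_sst = -0.344010, Gamma_stt = -1.182790, Gamma_tss = -0.150296, Gamma_tst = -0.034042, Gamma_ttt = 0.451083; k4 = (0.026730, -1.593883, 2.975871, -1.148753)
  Y <- Y + (h/6)(k1 + 2k2 + 2k3 + k4): s = -0.7616, t = -0.4043, ds/dtau = 0.0261, dt/dtau = -1.5936
step 3:
  k1: at (s, t) = (-0.761636, -0.404301), (ds/dtau, dt/dtau) = (0.026067, -1.593628); Gamma_sss = -0.488765, Gamma_sst = -0.343768, Gamma_stt = -1.182772, Gamma_tss = -0.150185, Gamma_tst = -0.034143, Gamma_ttt = 0.451079; k1 = (0.026067, -1.593628, 2.975598, -1.148317)
  k2: at (s, t) = (-0.760984, -0.444142), (ds/dtau, dt/dtau) = (0.100456, -1.622336); Gamma_sss = -0.409370, Gamma_sst = -0.458130, Gamma_stt = -1.188151, Gamma_tss = -0.181092, Gamma_tst = 0.013849, Gamma_ttt = 0.464117; k2 = (0.100456, -1.622336, 2.981986, -1.215201)
  k3: at (s, t) = (-0.759125, -0.444859), (ds/dtau, dt/dtau) = (0.100616, -1.624008); Gamma_sss = -0.401292, Gamma_sst = -0.465315, Gamma_stt = -1.187882, Gamma_tss = -0.185277, Gamma_tst = 0.016872, Gamma_ttt = 0.463540; k3 = (0.100616, -1.624008, 2.984919, -1.215152)
  k4: at (s, t) = (-0.756605, -0.485501), (ds/dtau, dt/dtau) = (0.175312, -1.654386); Gamma_sss = -0.308455, Gamma_sst = -0.583205, Gamma_stt = -1.181561, Gamma_tss = -0.224086, Gamma_tst = 0.068560, Gamma_ttt = 0.471488; k4 = (0.175312, -1.654386, 2.905105, -1.243803)
  Y <- Y + (h/6)(k1 + 2k2 + 2k3 + k4): s = -0.7566, t = -0.4855, ds/dtau = 0.1745, dt/dtau = -1.6541
step 4:
  k1: at (s, t) = (-0.756607, -0.485473), (ds/dtau, dt/dtau) = (0.174521, -1.654068); Gamma_sss = -0.308519, Gamma_sst = -0.583127, Gamma_stt = -1.181569, Gamma_tss = -0.224059, Gamma_tst = 0.068525, Gamma_ttt = 0.471484; k1 = (0.174521, -1.654068, 2.905440, -1.243567)
  k2: at (s, t) = (-0.752244, -0.526825), (ds/dtau, dt/dtau) = (0.247157, -1.685157); Gamma_sss = -0.205072, Gamma_sst = -0.700187, Gamma_stt = -1.162087, Gamma_tss = -0.269801, Gamma_tst = 0.122005, Gamma_ttt = 0.473381; k2 = (0.247157, -1.685157, 2.729316, -1.226174)
  k3: at (s, t) = (-0.750428, -0.527602), (ds/dtau, dt/dtau) = (0.242754, -1.684723); Gamma_sss = -0.196925, Gamma_sst = -0.706671, Gamma_stt = -1.160042, Gamma_tss = -0.274061, Gamma_tst = 0.124743, Gamma_ttt = 0.472062; k3 = (0.242754, -1.684723, 2.726121, -1.221666)
  k4: at (s, t) = (-0.744469, -0.569710), (ds/dtau, dt/dtau) = (0.310827, -1.715152); Gamma_sss = -0.087636, Gamma_sst = -0.816728, Gamma_stt = -1.125326, Gamma_tss = -0.324787, Gamma_tst = 0.177207, Gamma_ttt = 0.466739; k4 = (0.310827, -1.715152, 2.448070, -1.152705)
  Y <- Y + (h/6)(k1 + 2k2 + 2k3 + k4): s = -0.7444, t = -0.5697, ds/dtau = 0.3101, dt/dtau = -1.7148


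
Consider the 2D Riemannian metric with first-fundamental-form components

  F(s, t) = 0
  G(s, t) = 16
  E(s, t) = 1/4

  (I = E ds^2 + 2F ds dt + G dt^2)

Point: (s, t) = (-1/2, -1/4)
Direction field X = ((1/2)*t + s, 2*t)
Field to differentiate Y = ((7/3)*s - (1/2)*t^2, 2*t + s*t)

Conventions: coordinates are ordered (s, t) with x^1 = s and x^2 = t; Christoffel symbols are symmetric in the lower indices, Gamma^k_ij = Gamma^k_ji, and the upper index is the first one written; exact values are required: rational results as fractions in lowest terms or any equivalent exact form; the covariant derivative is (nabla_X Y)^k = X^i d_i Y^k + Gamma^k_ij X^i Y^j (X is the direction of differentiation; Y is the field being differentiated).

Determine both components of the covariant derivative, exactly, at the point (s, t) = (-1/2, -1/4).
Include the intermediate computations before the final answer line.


E = 1/4, F = 0, G = 16 at the point
E_s = 0, E_t = 0, F_s = 0, F_t = 0, G_s = 0, G_t = 0
EG - F^2 = 4;  g^inv = (1/4) * [[16, 0], [0, 1/4]]
first-kind symbols [ij,l] = (1/2)(d_i g_jl + d_j g_il - d_l g_ij): [ss,s] = E_s/2 = 0, [ss,t] = F_s - E_t/2 = 0, [st,s] = E_t/2 = 0, [st,t] = G_s/2 = 0, [tt,s] = F_t - G_s/2 = 0, [tt,t] = G_t/2 = 0
Gamma^s_ij = (G*[ij,s] - F*[ij,t])/(EG - F^2), Gamma^t_ij = (E*[ij,t] - F*[ij,s])/(EG - F^2)
Gamma_sss = 0, Gamma_sst = 0, Gamma_stt = 0, Gamma_tss = 0, Gamma_tst = 0, Gamma_ttt = 0
X = (-5/8, -1/2), Y = (-115/96, -3/8) at the point

Answer: (nabla_X Y)^s = -19/12, (nabla_X Y)^t = -19/32


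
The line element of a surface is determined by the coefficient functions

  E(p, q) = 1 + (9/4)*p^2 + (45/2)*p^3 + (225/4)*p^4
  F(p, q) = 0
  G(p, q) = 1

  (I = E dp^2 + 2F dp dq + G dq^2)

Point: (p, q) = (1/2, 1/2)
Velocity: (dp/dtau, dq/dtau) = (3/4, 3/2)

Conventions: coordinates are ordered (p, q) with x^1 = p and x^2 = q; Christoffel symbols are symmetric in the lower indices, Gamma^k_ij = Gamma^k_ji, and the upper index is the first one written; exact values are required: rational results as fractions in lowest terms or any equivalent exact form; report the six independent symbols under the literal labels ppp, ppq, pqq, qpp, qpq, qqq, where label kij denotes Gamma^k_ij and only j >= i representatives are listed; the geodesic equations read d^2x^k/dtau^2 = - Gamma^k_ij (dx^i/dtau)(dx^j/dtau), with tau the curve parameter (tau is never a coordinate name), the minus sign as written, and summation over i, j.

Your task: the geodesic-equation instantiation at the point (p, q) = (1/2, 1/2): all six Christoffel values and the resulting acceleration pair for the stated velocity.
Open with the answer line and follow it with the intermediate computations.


Answer: Gamma_ppp = 1512/505, Gamma_ppq = 0, Gamma_pqq = 0, Gamma_qpp = 0, Gamma_qpq = 0, Gamma_qqq = 0; accelerations (d^2p/dtau^2, d^2q/dtau^2) = (-1701/1010, 0)

E = 505/64, F = 0, G = 1 at the point
E_p = 189/4, E_q = 0, F_p = 0, F_q = 0, G_p = 0, G_q = 0
EG - F^2 = 505/64;  g^inv = (64/505) * [[1, 0], [0, 505/64]]
first-kind symbols [ij,l] = (1/2)(d_i g_jl + d_j g_il - d_l g_ij): [pp,p] = E_p/2 = 189/8, [pp,q] = F_p - E_q/2 = 0, [pq,p] = E_q/2 = 0, [pq,q] = G_p/2 = 0, [qq,p] = F_q - G_p/2 = 0, [qq,q] = G_q/2 = 0
Gamma^p_ij = (G*[ij,p] - F*[ij,q])/(EG - F^2), Gamma^q_ij = (E*[ij,q] - F*[ij,p])/(EG - F^2)
Gamma_ppp = 1512/505, Gamma_ppq = 0, Gamma_pqq = 0, Gamma_qpp = 0, Gamma_qpq = 0, Gamma_qqq = 0
d^2p/dtau^2 = -(Gamma_ppp*(3/4)^2 + 2*Gamma_ppq*(3/4)*(3/2) + Gamma_pqq*(3/2)^2) = -1701/1010
d^2q/dtau^2 = -(Gamma_qpp*(3/4)^2 + 2*Gamma_qpq*(3/4)*(3/2) + Gamma_qqq*(3/2)^2) = 0


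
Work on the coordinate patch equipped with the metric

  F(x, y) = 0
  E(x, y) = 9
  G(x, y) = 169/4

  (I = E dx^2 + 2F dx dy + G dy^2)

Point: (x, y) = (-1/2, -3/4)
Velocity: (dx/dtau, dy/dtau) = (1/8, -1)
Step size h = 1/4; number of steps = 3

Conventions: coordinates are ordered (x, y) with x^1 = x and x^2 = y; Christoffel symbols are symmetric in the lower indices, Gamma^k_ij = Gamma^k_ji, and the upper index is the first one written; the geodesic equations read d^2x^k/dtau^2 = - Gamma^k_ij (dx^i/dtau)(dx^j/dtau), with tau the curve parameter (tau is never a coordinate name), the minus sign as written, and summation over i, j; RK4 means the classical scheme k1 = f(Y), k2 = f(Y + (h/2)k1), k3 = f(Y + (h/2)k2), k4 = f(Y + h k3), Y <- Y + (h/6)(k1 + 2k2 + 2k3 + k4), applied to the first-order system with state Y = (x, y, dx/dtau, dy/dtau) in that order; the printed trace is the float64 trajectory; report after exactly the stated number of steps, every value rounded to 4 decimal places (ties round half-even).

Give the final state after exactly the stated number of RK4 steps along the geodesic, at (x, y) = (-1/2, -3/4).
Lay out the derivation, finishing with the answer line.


f(Y) = (dx/dtau, dy/dtau, -Gamma^x_ij Y'^i Y'^j, -Gamma^y_ij Y'^i Y'^j) with the Gammas evaluated at the stage position; h = 0.250000; intermediate values shown to 6 dp
step 0: x = -0.5000, y = -0.7500, dx/dtau = 0.1250, dy/dtau = -1.0000
step 1:
  k1: at (x, y) = (-0.500000, -0.750000), (dx/dtau, dy/dtau) = (0.125000, -1.000000); Gamma_xxx = 0.000000, Gamma_xxy = 0.000000, Gamma_xyy = 0.000000, Gamma_yxx = 0.000000, Gamma_yxy = 0.000000, Gamma_yyy = 0.000000; k1 = (0.125000, -1.000000, 0.000000, 0.000000)
  k2: at (x, y) = (-0.484375, -0.875000), (dx/dtau, dy/dtau) = (0.125000, -1.000000); Gamma_xxx = 0.000000, Gamma_xxy = 0.000000, Gamma_xyy = 0.000000, Gamma_yxx = 0.000000, Gamma_yxy = 0.000000, Gamma_yyy = 0.000000; k2 = (0.125000, -1.000000, 0.000000, 0.000000)
  k3: at (x, y) = (-0.484375, -0.875000), (dx/dtau, dy/dtau) = (0.125000, -1.000000); Gamma_xxx = 0.000000, Gamma_xxy = 0.000000, Gamma_xyy = 0.000000, Gamma_yxx = 0.000000, Gamma_yxy = 0.000000, Gamma_yyy = 0.000000; k3 = (0.125000, -1.000000, 0.000000, 0.000000)
  k4: at (x, y) = (-0.468750, -1.000000), (dx/dtau, dy/dtau) = (0.125000, -1.000000); Gamma_xxx = 0.000000, Gamma_xxy = 0.000000, Gamma_xyy = 0.000000, Gamma_yxx = 0.000000, Gamma_yxy = 0.000000, Gamma_yyy = 0.000000; k4 = (0.125000, -1.000000, 0.000000, 0.000000)
  Y <- Y + (h/6)(k1 + 2k2 + 2k3 + k4): x = -0.4688, y = -1.0000, dx/dtau = 0.1250, dy/dtau = -1.0000
step 2:
  k1: at (x, y) = (-0.468750, -1.000000), (dx/dtau, dy/dtau) = (0.125000, -1.000000); Gamma_xxx = 0.000000, Gamma_xxy = 0.000000, Gamma_xyy = 0.000000, Gamma_yxx = 0.000000, Gamma_yxy = 0.000000, Gamma_yyy = 0.000000; k1 = (0.125000, -1.000000, 0.000000, 0.000000)
  k2: at (x, y) = (-0.453125, -1.125000), (dx/dtau, dy/dtau) = (0.125000, -1.000000); Gamma_xxx = 0.000000, Gamma_xxy = 0.000000, Gamma_xyy = 0.000000, Gamma_yxx = 0.000000, Gamma_yxy = 0.000000, Gamma_yyy = 0.000000; k2 = (0.125000, -1.000000, 0.000000, 0.000000)
  k3: at (x, y) = (-0.453125, -1.125000), (dx/dtau, dy/dtau) = (0.125000, -1.000000); Gamma_xxx = 0.000000, Gamma_xxy = 0.000000, Gamma_xyy = 0.000000, Gamma_yxx = 0.000000, Gamma_yxy = 0.000000, Gamma_yyy = 0.000000; k3 = (0.125000, -1.000000, 0.000000, 0.000000)
  k4: at (x, y) = (-0.437500, -1.250000), (dx/dtau, dy/dtau) = (0.125000, -1.000000); Gamma_xxx = 0.000000, Gamma_xxy = 0.000000, Gamma_xyy = 0.000000, Gamma_yxx = 0.000000, Gamma_yxy = 0.000000, Gamma_yyy = 0.000000; k4 = (0.125000, -1.000000, 0.000000, 0.000000)
  Y <- Y + (h/6)(k1 + 2k2 + 2k3 + k4): x = -0.4375, y = -1.2500, dx/dtau = 0.1250, dy/dtau = -1.0000
step 3:
  k1: at (x, y) = (-0.437500, -1.250000), (dx/dtau, dy/dtau) = (0.125000, -1.000000); Gamma_xxx = 0.000000, Gamma_xxy = 0.000000, Gamma_xyy = 0.000000, Gamma_yxx = 0.000000, Gamma_yxy = 0.000000, Gamma_yyy = 0.000000; k1 = (0.125000, -1.000000, 0.000000, 0.000000)
  k2: at (x, y) = (-0.421875, -1.375000), (dx/dtau, dy/dtau) = (0.125000, -1.000000); Gamma_xxx = 0.000000, Gamma_xxy = 0.000000, Gamma_xyy = 0.000000, Gamma_yxx = 0.000000, Gamma_yxy = 0.000000, Gamma_yyy = 0.000000; k2 = (0.125000, -1.000000, 0.000000, 0.000000)
  k3: at (x, y) = (-0.421875, -1.375000), (dx/dtau, dy/dtau) = (0.125000, -1.000000); Gamma_xxx = 0.000000, Gamma_xxy = 0.000000, Gamma_xyy = 0.000000, Gamma_yxx = 0.000000, Gamma_yxy = 0.000000, Gamma_yyy = 0.000000; k3 = (0.125000, -1.000000, 0.000000, 0.000000)
  k4: at (x, y) = (-0.406250, -1.500000), (dx/dtau, dy/dtau) = (0.125000, -1.000000); Gamma_xxx = 0.000000, Gamma_xxy = 0.000000, Gamma_xyy = 0.000000, Gamma_yxx = 0.000000, Gamma_yxy = 0.000000, Gamma_yyy = 0.000000; k4 = (0.125000, -1.000000, 0.000000, 0.000000)
  Y <- Y + (h/6)(k1 + 2k2 + 2k3 + k4): x = -0.4062, y = -1.5000, dx/dtau = 0.1250, dy/dtau = -1.0000

Answer: x = -0.4062, y = -1.5000, dx/dtau = 0.1250, dy/dtau = -1.0000
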